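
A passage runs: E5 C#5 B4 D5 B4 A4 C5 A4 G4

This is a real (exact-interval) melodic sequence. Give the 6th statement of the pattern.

With a 3-note motive the entries are E5, D5, C5, each down a 2nd from the previous.
Extending down a 2nd: Bb4 → Ab4 → Gb4.
So cell 6 is Gb4 Eb4 Db4.

Gb4 Eb4 Db4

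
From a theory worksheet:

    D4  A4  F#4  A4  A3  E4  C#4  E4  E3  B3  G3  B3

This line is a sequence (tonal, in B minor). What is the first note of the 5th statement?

Taking 4-note groups, the heads are D4, A3, E3: the pattern moves down a 4th.
Extending the heads down a 4th: B2 → F#2.

F#2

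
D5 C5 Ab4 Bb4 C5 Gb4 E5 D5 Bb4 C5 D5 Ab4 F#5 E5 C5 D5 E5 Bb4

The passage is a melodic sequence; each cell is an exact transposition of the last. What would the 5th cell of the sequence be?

Taking 6-note groups, the heads are D5, E5, F#5: the pattern moves up a 2nd.
Continuing the starts: G#5 → A#5.
So cell 5 is A#5 G#5 E5 F#5 G#5 D5.

A#5 G#5 E5 F#5 G#5 D5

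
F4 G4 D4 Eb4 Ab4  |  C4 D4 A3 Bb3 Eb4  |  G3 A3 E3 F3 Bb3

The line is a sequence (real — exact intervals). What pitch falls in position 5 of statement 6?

Grouping in 5s, the 5th note of each cell is Ab4, Eb4, Bb3.
Each moves down a 4th. Continuing: F3 → C3 → G2.

G2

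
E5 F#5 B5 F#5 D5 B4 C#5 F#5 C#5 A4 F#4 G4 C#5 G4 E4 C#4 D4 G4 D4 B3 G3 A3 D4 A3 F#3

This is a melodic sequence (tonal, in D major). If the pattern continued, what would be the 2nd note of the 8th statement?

With 5-note cells, note 2 of each statement runs F#5, C#5, G4, D4, A3.
Carrying that down a 4th forward: E3 → B2 → F#2.

F#2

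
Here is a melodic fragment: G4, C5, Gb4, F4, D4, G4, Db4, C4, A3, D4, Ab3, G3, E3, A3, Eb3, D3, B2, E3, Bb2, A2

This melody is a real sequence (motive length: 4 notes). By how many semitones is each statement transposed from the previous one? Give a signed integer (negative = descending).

-5

The 4-note cells begin on G4, D4, A3, E3, B2 — each down a 4th from the last.
G4→D4 is 62 − 67 = -5 semitones.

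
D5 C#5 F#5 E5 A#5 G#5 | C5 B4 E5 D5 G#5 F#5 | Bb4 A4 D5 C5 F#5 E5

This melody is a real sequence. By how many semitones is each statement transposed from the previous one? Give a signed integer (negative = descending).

The 6-note cells begin on D5, C5, Bb4 — each down a 2nd from the last.
D5 to C5 spans -2 semitones.

-2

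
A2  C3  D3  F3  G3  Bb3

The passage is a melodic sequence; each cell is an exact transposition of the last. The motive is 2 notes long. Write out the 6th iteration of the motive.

Bb4 Db5

The 2-note cells begin on A2, D3, G3 — each up a 4th from the last.
Carrying on: C4 → F4 → Bb4.
So cell 6 is Bb4 Db5.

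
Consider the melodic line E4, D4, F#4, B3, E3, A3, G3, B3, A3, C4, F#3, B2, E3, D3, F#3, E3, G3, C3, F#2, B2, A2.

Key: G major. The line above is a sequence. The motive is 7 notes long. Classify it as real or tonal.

Every note is diatonic to G major.
Cell 1 has +4 semitones from note 2 to 3, but cell 2 has +3 — the interval quality changes while the contour stays the same, which is the hallmark of a tonal sequence.

tonal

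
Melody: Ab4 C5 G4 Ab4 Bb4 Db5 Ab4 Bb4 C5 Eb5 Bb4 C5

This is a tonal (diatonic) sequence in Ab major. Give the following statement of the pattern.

Taking 4-note groups, the heads are Ab4, Bb4, C5: the pattern moves up a 2nd.
Statement 4 starts on Db5 and keeps the same diatonic contour: Db5 F5 C5 Db5.

Db5 F5 C5 Db5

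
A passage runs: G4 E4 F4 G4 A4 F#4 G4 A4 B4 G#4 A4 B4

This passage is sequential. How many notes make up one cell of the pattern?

There are 12 notes; a 4-note unit gives 3 cells:
G4 E4 F4 G4 | A4 F#4 G4 A4 | B4 G#4 A4 B4
Each cell is the previous one up a 2nd — so the unit is 4 notes.

4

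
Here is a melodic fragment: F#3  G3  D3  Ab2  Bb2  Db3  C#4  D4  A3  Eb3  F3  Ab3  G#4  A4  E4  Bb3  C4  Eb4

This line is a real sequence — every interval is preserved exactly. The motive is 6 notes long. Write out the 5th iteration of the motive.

A#5 B5 F#5 C5 D5 F5

Taking 6-note groups, the heads are F#3, C#4, G#4: the pattern moves up a 5th.
Extending up a 5th: D#5 → A#5.
Statement 5 starts on A#5 and keeps the same exact contour: A#5 B5 F#5 C5 D5 F5.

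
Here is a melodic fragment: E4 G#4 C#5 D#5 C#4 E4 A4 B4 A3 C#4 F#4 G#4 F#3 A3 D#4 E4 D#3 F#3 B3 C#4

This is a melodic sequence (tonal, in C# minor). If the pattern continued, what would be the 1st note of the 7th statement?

With 4-note cells, note 1 of each statement runs E4, C#4, A3, F#3, D#3.
Each moves down a 3rd. Continuing: B2 → G#2.

G#2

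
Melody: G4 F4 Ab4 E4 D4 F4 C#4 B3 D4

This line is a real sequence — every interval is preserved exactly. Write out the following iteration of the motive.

A#3 G#3 B3

Unit = 3 notes; the statements start on G4, E4, C#4, moving down a 3rd each time.
From A#3 the exact shape gives A#3 G#3 B3.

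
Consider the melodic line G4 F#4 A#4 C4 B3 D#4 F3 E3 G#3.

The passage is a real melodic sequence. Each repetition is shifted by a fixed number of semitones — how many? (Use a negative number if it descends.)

Taking 3-note groups, the heads are G4, C4, F3: the pattern moves down a 5th.
Counting half-steps from G4 to C4: -7.

-7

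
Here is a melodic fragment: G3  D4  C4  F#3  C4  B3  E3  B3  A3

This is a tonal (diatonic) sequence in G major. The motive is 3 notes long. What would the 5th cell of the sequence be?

Unit = 3 notes; the statements start on G3, F#3, E3, moving down a 2nd each time.
Extending down a 2nd: D3 → C3.
From C3 the diatonic shape gives C3 G3 F#3.

C3 G3 F#3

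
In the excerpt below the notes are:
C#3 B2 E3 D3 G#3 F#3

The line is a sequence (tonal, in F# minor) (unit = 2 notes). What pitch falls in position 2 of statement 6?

E4

With 2-note cells, note 2 of each statement runs B2, D3, F#3.
Extending up a 3rd: A3 → C#4 → E4.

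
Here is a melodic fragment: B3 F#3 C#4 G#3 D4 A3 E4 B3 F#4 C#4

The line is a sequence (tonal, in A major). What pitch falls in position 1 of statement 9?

The unit is 2 notes. Position-1 pitches of the 5 shown cells: B3, C#4, D4, E4, F#4.
Carrying that up a 2nd forward: G#4 → A4 → B4 → C#5.

C#5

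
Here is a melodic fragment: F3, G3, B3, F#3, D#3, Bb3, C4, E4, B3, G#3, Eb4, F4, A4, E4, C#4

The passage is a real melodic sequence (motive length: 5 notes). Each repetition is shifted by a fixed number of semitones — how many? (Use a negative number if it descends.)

5

With a 5-note motive the entries are F3, Bb3, Eb4, each up a 4th from the previous.
Counting half-steps from F3 to Bb3: 5.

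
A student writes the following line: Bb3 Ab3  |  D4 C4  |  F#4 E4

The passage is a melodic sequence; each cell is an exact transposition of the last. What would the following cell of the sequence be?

A#4 G#4

With a 2-note motive the entries are Bb3, D4, F#4, each up a 3rd from the previous.
From A#4 the exact shape gives A#4 G#4.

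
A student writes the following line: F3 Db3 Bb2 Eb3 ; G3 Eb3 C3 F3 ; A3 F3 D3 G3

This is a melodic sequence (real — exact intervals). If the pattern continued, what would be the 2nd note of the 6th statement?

B3

With 4-note cells, note 2 of each statement runs Db3, Eb3, F3.
Carrying that up a 2nd forward: G3 → A3 → B3.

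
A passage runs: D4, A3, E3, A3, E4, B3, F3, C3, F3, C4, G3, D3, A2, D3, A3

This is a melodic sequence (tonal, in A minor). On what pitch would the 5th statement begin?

C3

The 5-note cells begin on D4, B3, G3 — each down a 3rd from the last.
Extending the heads down a 3rd: E3 → C3.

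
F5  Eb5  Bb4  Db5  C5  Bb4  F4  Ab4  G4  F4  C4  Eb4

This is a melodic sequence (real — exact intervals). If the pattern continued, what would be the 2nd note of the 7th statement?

A2

The unit is 4 notes. Position-2 pitches of the 3 shown cells: Eb5, Bb4, F4.
Carrying that down a 4th forward: C4 → G3 → D3 → A2.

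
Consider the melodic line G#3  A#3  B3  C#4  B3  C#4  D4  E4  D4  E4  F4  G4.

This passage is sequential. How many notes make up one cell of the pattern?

4

There are 12 notes; a 4-note unit gives 3 cells:
G#3 A#3 B3 C#4 | B3 C#4 D4 E4 | D4 E4 F4 G4
That's a consistent up a 3rd shift per cell, and no other grouping gives one.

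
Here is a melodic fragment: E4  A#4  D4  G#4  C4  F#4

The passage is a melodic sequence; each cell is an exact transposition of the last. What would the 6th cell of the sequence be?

Unit = 2 notes; the statements start on E4, D4, C4, moving down a 2nd each time.
Extending down a 2nd: Bb3 → Ab3 → Gb3.
Statement 6 starts on Gb3 and keeps the same exact contour: Gb3 C4.

Gb3 C4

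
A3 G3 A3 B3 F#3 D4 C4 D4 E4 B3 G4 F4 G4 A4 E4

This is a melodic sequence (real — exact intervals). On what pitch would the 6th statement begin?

Taking 5-note groups, the heads are A3, D4, G4: the pattern moves up a 4th.
Continuing: C5 → F5 → Bb5. Statement 6 starts on Bb5.

Bb5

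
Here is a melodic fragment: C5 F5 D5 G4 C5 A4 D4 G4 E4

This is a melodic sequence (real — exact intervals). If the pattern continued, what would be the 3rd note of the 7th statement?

G#2

The unit is 3 notes. Position-3 pitches of the 3 shown cells: D5, A4, E4.
Each moves down a 4th. Continuing: B3 → F#3 → C#3 → G#2.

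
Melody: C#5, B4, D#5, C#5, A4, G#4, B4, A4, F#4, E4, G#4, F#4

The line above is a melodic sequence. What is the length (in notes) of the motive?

4

12 notes total. Splitting into 3 groups of 4:
C#5 B4 D#5 C#5 | A4 G#4 B4 A4 | F#4 E4 G#4 F#4
That's a consistent down a 3rd shift per cell, and no other grouping gives one.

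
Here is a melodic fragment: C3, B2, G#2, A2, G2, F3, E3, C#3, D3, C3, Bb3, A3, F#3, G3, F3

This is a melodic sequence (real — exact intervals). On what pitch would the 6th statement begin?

Db5

The 5-note cells begin on C3, F3, Bb3 — each up a 4th from the last.
Extending the heads up a 4th: Eb4 → Ab4 → Db5.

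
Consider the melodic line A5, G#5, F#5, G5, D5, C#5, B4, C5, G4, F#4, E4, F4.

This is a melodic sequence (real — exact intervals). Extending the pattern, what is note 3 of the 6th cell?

Grouping in 4s, the 3rd note of each cell is F#5, B4, E4.
Extending down a 5th: A3 → D3 → G2.

G2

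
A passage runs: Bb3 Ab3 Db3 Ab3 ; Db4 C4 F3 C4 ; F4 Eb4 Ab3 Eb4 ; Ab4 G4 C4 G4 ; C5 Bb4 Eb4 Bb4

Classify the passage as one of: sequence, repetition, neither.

Each 4-note cell is the previous one transposed up a 3rd.

sequence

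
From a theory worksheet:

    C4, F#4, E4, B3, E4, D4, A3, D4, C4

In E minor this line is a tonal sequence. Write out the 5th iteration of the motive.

Unit = 3 notes; the statements start on C4, B3, A3, moving down a 2nd each time.
Carrying on: G3 → F#3.
From F#3 the diatonic shape gives F#3 B3 A3.

F#3 B3 A3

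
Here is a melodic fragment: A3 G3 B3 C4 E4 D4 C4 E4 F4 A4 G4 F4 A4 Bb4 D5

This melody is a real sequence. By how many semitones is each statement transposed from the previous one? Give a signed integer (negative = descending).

The 5-note cells begin on A3, D4, G4 — each up a 4th from the last.
Counting half-steps from A3 to D4: 5.

5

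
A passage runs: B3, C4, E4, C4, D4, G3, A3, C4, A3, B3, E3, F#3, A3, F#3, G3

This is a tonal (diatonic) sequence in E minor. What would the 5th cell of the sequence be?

The 5-note cells begin on B3, G3, E3 — each down a 3rd from the last.
Carrying on: C3 → A2.
Statement 5 starts on A2 and keeps the same diatonic contour: A2 B2 D3 B2 C3.

A2 B2 D3 B2 C3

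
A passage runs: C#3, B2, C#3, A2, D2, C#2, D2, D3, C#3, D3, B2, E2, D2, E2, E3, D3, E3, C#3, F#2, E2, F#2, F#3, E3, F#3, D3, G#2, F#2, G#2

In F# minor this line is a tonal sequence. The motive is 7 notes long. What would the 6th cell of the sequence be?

A3 G#3 A3 F#3 B2 A2 B2

Taking 7-note groups, the heads are C#3, D3, E3, F#3: the pattern moves up a 2nd.
Extending up a 2nd: G#3 → A3.
Statement 6 starts on A3 and keeps the same diatonic contour: A3 G#3 A3 F#3 B2 A2 B2.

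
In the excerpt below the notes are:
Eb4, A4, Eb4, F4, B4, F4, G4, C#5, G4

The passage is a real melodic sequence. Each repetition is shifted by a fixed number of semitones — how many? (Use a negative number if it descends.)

2

Unit = 3 notes; the statements start on Eb4, F4, G4, moving up a 2nd each time.
Eb4 to F4 spans +2 semitones.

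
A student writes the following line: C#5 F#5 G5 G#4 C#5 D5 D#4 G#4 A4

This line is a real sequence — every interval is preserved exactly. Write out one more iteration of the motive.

A#3 D#4 E4

The 3-note cells begin on C#5, G#4, D#4 — each down a 4th from the last.
From A#3 the exact shape gives A#3 D#4 E4.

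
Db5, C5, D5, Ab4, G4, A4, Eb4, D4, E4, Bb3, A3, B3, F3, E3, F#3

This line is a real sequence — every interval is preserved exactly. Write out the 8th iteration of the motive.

Taking 3-note groups, the heads are Db5, Ab4, Eb4, Bb3, F3: the pattern moves down a 4th.
Carrying on: C3 → G2 → D2.
So cell 8 is D2 C#2 D#2.

D2 C#2 D#2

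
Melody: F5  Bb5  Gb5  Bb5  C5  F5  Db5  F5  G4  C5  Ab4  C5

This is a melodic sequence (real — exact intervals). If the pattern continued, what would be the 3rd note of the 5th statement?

The unit is 4 notes. Position-3 pitches of the 3 shown cells: Gb5, Db5, Ab4.
Each moves down a 4th. Continuing: Eb4 → Bb3.

Bb3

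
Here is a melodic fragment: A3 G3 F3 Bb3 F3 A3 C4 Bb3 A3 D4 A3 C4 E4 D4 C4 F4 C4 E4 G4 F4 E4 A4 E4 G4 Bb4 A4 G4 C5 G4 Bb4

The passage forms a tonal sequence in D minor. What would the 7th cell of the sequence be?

F5 E5 D5 G5 D5 F5

With a 6-note motive the entries are A3, C4, E4, G4, Bb4, each up a 3rd from the previous.
Carrying on: D5 → F5.
So cell 7 is F5 E5 D5 G5 D5 F5.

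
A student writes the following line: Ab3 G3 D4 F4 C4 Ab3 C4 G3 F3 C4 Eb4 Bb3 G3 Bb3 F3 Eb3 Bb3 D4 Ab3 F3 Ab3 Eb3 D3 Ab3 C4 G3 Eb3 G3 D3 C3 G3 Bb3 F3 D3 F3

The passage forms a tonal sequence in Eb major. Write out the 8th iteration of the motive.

With a 7-note motive the entries are Ab3, G3, F3, Eb3, D3, each down a 2nd from the previous.
Carrying on: C3 → Bb2 → Ab2.
Statement 8 starts on Ab2 and keeps the same diatonic contour: Ab2 G2 D3 F3 C3 Ab2 C3.

Ab2 G2 D3 F3 C3 Ab2 C3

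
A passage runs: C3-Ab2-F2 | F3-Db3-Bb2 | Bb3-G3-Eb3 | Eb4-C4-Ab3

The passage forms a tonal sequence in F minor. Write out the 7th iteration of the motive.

G5 Eb5 C5

The 3-note cells begin on C3, F3, Bb3, Eb4 — each up a 4th from the last.
Continuing the starts: Ab4 → Db5 → G5.
So cell 7 is G5 Eb5 C5.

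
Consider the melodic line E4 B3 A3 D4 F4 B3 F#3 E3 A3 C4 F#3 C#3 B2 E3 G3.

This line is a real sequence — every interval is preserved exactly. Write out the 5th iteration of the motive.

G#2 D#2 C#2 F#2 A2

With a 5-note motive the entries are E4, B3, F#3, each down a 4th from the previous.
Carrying on: C#3 → G#2.
So cell 5 is G#2 D#2 C#2 F#2 A2.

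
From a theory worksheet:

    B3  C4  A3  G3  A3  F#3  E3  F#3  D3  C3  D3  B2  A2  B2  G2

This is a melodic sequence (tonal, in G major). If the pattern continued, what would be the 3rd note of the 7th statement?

With 3-note cells, note 3 of each statement runs A3, F#3, D3, B2, G2.
Each moves down a 3rd. Continuing: E2 → C2.

C2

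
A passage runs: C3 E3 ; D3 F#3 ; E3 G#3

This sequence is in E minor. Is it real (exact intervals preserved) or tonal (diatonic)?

Each cell has the same semitone pattern (4,) — intervals are preserved exactly.
And G#3 lies outside E minor, so the sequence is real rather than tonal.

real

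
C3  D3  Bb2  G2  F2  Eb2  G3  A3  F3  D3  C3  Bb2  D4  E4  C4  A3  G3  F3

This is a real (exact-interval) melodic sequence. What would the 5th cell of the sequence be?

With a 6-note motive the entries are C3, G3, D4, each up a 5th from the previous.
Extending up a 5th: A4 → E5.
So cell 5 is E5 F#5 D5 B4 A4 G4.

E5 F#5 D5 B4 A4 G4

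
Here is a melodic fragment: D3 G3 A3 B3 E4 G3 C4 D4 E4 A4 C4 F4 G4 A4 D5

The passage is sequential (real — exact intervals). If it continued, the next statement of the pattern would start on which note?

With a 5-note motive the entries are D3, G3, C4, each up a 4th from the previous.
One more step up a 4th gives F4.

F4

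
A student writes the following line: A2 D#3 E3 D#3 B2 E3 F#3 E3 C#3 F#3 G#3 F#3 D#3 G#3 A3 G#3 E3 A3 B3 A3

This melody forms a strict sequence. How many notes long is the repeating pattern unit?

There are 20 notes; a 4-note unit gives 5 cells:
A2 D#3 E3 D#3 | B2 E3 F#3 E3 | C#3 F#3 G#3 F#3 | D#3 G#3 A3 G#3 | E3 A3 B3 A3
That's a consistent up a 2nd shift per cell, and no other grouping gives one.

4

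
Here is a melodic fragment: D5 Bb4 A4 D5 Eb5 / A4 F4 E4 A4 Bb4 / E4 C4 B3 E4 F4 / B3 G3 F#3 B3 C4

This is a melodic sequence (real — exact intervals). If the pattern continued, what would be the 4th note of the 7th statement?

G#2

With 5-note cells, note 4 of each statement runs D5, A4, E4, B3.
Carrying that down a 4th forward: F#3 → C#3 → G#2.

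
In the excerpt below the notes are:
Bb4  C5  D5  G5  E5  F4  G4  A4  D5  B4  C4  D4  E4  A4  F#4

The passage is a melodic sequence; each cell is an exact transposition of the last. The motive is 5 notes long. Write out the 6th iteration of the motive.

Unit = 5 notes; the statements start on Bb4, F4, C4, moving down a 4th each time.
Extending down a 4th: G3 → D3 → A2.
Statement 6 starts on A2 and keeps the same exact contour: A2 B2 C#3 F#3 D#3.

A2 B2 C#3 F#3 D#3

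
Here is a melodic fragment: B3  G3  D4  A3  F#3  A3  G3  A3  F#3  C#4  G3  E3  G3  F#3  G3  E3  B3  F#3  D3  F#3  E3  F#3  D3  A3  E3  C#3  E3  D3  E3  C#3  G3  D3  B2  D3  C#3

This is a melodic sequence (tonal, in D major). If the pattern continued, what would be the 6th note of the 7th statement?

With 7-note cells, note 6 of each statement runs A3, G3, F#3, E3, D3.
Carrying that down a 2nd forward: C#3 → B2.

B2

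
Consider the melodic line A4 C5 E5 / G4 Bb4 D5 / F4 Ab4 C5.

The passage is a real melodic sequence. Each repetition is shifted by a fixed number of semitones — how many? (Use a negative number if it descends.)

-2

The 3-note cells begin on A4, G4, F4 — each down a 2nd from the last.
A4→G4 is 67 − 69 = -2 semitones.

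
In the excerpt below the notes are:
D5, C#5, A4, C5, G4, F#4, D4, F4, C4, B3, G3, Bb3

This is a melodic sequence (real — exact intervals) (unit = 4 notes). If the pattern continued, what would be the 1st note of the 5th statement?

Bb2

The unit is 4 notes. Position-1 pitches of the 3 shown cells: D5, G4, C4.
Each moves down a 5th. Continuing: F3 → Bb2.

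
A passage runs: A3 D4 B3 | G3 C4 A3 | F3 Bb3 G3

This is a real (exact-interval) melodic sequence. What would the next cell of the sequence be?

Eb3 Ab3 F3

The 3-note cells begin on A3, G3, F3 — each down a 2nd from the last.
So cell 4 is Eb3 Ab3 F3.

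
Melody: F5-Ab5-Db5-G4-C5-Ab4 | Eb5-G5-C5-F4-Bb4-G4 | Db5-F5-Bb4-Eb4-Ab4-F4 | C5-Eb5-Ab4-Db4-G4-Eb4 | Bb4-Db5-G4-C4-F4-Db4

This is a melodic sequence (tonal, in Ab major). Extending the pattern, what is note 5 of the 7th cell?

Db4

Grouping in 6s, the 5th note of each cell is C5, Bb4, Ab4, G4, F4.
Carrying that down a 2nd forward: Eb4 → Db4.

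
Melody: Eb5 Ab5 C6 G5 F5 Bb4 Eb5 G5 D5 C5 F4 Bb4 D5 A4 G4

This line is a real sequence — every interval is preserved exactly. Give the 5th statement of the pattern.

G3 C4 E4 B3 A3

With a 5-note motive the entries are Eb5, Bb4, F4, each down a 4th from the previous.
Continuing the starts: C4 → G3.
So cell 5 is G3 C4 E4 B3 A3.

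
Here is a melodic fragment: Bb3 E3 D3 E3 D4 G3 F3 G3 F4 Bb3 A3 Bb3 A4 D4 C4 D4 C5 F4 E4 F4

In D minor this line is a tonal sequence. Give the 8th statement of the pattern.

Taking 4-note groups, the heads are Bb3, D4, F4, A4, C5: the pattern moves up a 3rd.
Continuing the starts: E5 → G5 → Bb5.
So cell 8 is Bb5 E5 D5 E5.

Bb5 E5 D5 E5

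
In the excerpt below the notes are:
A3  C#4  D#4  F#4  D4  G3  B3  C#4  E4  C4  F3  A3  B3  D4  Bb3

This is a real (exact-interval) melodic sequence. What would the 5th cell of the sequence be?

Taking 5-note groups, the heads are A3, G3, F3: the pattern moves down a 2nd.
Extending down a 2nd: Eb3 → Db3.
From Db3 the exact shape gives Db3 F3 G3 Bb3 Gb3.

Db3 F3 G3 Bb3 Gb3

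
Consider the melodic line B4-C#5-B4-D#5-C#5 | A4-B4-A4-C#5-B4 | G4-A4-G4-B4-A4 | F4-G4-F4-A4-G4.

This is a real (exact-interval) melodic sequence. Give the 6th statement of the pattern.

Db4 Eb4 Db4 F4 Eb4

The 5-note cells begin on B4, A4, G4, F4 — each down a 2nd from the last.
Extending down a 2nd: Eb4 → Db4.
Statement 6 starts on Db4 and keeps the same exact contour: Db4 Eb4 Db4 F4 Eb4.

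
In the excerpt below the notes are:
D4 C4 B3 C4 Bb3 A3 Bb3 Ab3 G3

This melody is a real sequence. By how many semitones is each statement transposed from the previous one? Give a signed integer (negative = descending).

Taking 3-note groups, the heads are D4, C4, Bb3: the pattern moves down a 2nd.
D4→C4 is 60 − 62 = -2 semitones.

-2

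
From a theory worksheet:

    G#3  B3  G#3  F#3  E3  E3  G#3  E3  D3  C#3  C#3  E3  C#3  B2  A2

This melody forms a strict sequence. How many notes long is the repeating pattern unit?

5

15 notes total. Splitting into 3 groups of 5:
G#3 B3 G#3 F#3 E3 | E3 G#3 E3 D3 C#3 | C#3 E3 C#3 B2 A2
Each cell is the previous one down a 3rd — so the unit is 5 notes.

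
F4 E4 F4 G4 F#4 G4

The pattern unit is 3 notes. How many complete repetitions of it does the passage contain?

6 notes in groups of 3 gives 6/3 = 2 statements.
Starts: F4, G4 — each up a 2nd.

2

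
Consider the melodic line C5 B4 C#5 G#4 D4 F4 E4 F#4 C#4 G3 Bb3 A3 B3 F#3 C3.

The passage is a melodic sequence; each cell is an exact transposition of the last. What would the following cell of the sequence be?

Unit = 5 notes; the statements start on C5, F4, Bb3, moving down a 5th each time.
From Eb3 the exact shape gives Eb3 D3 E3 B2 F2.

Eb3 D3 E3 B2 F2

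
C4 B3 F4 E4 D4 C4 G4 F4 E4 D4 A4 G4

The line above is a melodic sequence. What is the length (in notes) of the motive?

4

Try groups of 4 (3 cells in 12 notes):
C4 B3 F4 E4 | D4 C4 G4 F4 | E4 D4 A4 G4
That's a consistent up a 2nd shift per cell, and no other grouping gives one.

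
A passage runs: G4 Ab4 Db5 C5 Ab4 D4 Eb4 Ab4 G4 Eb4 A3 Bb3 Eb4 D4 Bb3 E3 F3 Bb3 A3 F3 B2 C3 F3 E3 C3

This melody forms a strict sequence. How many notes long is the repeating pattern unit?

Try groups of 5 (5 cells in 25 notes):
G4 Ab4 Db5 C5 Ab4 | D4 Eb4 Ab4 G4 Eb4 | A3 Bb3 Eb4 D4 Bb3 | E3 F3 Bb3 A3 F3 | B2 C3 F3 E3 C3
That's a consistent down a 4th shift per cell, and no other grouping gives one.

5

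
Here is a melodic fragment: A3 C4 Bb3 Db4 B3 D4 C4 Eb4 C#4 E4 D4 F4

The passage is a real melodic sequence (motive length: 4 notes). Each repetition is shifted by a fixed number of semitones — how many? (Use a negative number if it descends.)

The 4-note cells begin on A3, B3, C#4 — each up a 2nd from the last.
Counting half-steps from A3 to B3: 2.

2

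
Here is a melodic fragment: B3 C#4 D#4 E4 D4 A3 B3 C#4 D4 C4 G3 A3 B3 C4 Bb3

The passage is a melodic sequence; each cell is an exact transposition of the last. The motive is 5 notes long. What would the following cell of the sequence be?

Taking 5-note groups, the heads are B3, A3, G3: the pattern moves down a 2nd.
From F3 the exact shape gives F3 G3 A3 Bb3 Ab3.

F3 G3 A3 Bb3 Ab3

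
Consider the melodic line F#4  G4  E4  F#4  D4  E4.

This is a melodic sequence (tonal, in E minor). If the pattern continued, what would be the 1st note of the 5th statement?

B3

With 2-note cells, note 1 of each statement runs F#4, E4, D4.
Extending down a 2nd: C4 → B3.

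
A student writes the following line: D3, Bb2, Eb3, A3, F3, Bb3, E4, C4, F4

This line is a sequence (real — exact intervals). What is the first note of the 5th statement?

F#5

Unit = 3 notes; the statements start on D3, A3, E4, moving up a 5th each time.
Extending the heads up a 5th: B4 → F#5.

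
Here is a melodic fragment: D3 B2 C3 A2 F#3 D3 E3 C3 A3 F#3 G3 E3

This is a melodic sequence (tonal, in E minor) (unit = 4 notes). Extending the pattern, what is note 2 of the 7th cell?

The unit is 4 notes. Position-2 pitches of the 3 shown cells: B2, D3, F#3.
Carrying that up a 3rd forward: A3 → C4 → E4 → G4.

G4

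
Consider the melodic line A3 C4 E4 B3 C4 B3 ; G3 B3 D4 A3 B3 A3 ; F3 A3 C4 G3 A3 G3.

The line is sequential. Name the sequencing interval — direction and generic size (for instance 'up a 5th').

Unit = 6 notes; the statements start on A3, G3, F3, moving down a 2nd each time.
From A3 to G3: down a 2nd.

down a 2nd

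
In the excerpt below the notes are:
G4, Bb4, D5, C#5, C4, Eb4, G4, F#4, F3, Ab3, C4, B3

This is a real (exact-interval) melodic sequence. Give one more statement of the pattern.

Bb2 Db3 F3 E3

The 4-note cells begin on G4, C4, F3 — each down a 5th from the last.
From Bb2 the exact shape gives Bb2 Db3 F3 E3.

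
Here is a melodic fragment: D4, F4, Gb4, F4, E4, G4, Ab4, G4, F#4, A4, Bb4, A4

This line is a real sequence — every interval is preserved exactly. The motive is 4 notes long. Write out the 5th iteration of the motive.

A#4 C#5 D5 C#5

Taking 4-note groups, the heads are D4, E4, F#4: the pattern moves up a 2nd.
Carrying on: G#4 → A#4.
So cell 5 is A#4 C#5 D5 C#5.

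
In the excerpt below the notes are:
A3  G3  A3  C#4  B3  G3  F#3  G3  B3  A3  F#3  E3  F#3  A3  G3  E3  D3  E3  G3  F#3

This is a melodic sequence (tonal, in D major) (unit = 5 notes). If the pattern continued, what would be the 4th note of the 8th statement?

With 5-note cells, note 4 of each statement runs C#4, B3, A3, G3.
Extending down a 2nd: F#3 → E3 → D3 → C#3.

C#3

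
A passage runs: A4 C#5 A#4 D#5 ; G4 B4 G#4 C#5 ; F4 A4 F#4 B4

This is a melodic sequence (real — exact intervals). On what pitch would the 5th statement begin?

Db4

The 4-note cells begin on A4, G4, F4 — each down a 2nd from the last.
Continuing: Eb4 → Db4. Statement 5 starts on Db4.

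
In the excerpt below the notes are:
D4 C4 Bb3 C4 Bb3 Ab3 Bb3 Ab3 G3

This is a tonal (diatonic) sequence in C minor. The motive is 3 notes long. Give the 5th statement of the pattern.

G3 F3 Eb3

Taking 3-note groups, the heads are D4, C4, Bb3: the pattern moves down a 2nd.
Continuing the starts: Ab3 → G3.
So cell 5 is G3 F3 Eb3.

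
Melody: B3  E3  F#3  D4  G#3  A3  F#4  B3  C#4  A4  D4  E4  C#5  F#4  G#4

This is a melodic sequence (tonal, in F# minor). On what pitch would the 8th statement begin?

With a 3-note motive the entries are B3, D4, F#4, A4, C#5, each up a 3rd from the previous.
Extending the heads up a 3rd: E5 → G#5 → B5.

B5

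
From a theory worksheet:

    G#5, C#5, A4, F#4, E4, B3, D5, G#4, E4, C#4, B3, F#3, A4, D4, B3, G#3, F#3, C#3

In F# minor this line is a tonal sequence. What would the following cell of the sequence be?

The 6-note cells begin on G#5, D5, A4 — each down a 4th from the last.
From E4 the diatonic shape gives E4 A3 F#3 D3 C#3 G#2.

E4 A3 F#3 D3 C#3 G#2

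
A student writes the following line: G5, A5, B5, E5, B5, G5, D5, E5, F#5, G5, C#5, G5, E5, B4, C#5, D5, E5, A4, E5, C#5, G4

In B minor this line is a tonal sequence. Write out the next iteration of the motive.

A4 B4 C#5 F#4 C#5 A4 E4

Unit = 7 notes; the statements start on G5, E5, C#5, moving down a 3rd each time.
Statement 4 starts on A4 and keeps the same diatonic contour: A4 B4 C#5 F#4 C#5 A4 E4.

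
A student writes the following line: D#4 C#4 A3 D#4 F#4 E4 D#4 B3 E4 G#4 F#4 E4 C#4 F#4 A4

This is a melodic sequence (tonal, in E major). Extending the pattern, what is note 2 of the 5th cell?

Grouping in 5s, the 2nd note of each cell is C#4, D#4, E4.
Each moves up a 2nd. Continuing: F#4 → G#4.

G#4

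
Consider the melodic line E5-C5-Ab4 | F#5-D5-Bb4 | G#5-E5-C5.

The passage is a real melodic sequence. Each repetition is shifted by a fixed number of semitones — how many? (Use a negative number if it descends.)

2

Unit = 3 notes; the statements start on E5, F#5, G#5, moving up a 2nd each time.
E5 to F#5 spans +2 semitones.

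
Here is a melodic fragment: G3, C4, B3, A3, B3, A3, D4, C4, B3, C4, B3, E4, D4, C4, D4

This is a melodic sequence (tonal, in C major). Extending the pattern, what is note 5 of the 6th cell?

With 5-note cells, note 5 of each statement runs B3, C4, D4.
Carrying that up a 2nd forward: E4 → F4 → G4.

G4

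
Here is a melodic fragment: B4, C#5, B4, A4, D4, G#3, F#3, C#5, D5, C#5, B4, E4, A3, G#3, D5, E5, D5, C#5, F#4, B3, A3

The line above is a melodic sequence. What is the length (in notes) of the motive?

There are 21 notes; a 7-note unit gives 3 cells:
B4 C#5 B4 A4 D4 G#3 F#3 | C#5 D5 C#5 B4 E4 A3 G#3 | D5 E5 D5 C#5 F#4 B3 A3
Every group is a transposition up a 2nd of the one before; no shorter unit works.

7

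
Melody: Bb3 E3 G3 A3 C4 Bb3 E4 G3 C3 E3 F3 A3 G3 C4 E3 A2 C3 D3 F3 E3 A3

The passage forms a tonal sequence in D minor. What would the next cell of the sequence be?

C3 F2 A2 Bb2 D3 C3 F3

The 7-note cells begin on Bb3, G3, E3 — each down a 3rd from the last.
From C3 the diatonic shape gives C3 F2 A2 Bb2 D3 C3 F3.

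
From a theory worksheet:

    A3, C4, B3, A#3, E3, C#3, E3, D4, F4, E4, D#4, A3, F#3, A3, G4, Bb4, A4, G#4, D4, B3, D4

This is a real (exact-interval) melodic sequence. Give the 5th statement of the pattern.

F5 Ab5 G5 F#5 C5 A4 C5

Taking 7-note groups, the heads are A3, D4, G4: the pattern moves up a 4th.
Carrying on: C5 → F5.
So cell 5 is F5 Ab5 G5 F#5 C5 A4 C5.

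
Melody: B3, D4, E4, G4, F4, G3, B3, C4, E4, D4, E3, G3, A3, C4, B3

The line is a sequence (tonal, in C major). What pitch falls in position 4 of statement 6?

D3

The unit is 5 notes. Position-4 pitches of the 3 shown cells: G4, E4, C4.
Extending down a 3rd: A3 → F3 → D3.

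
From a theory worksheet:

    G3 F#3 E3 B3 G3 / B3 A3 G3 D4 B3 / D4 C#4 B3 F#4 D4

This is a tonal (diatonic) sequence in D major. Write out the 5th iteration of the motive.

Taking 5-note groups, the heads are G3, B3, D4: the pattern moves up a 3rd.
Continuing the starts: F#4 → A4.
Statement 5 starts on A4 and keeps the same diatonic contour: A4 G4 F#4 C#5 A4.

A4 G4 F#4 C#5 A4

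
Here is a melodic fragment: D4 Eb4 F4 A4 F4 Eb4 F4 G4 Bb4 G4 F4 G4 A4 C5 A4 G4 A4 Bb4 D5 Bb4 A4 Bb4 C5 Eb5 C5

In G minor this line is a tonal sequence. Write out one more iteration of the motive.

Bb4 C5 D5 F5 D5

Taking 5-note groups, the heads are D4, Eb4, F4, G4, A4: the pattern moves up a 2nd.
From Bb4 the diatonic shape gives Bb4 C5 D5 F5 D5.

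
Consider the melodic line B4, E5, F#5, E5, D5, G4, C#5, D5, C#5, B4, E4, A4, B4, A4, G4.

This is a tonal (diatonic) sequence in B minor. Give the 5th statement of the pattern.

A3 D4 E4 D4 C#4

With a 5-note motive the entries are B4, G4, E4, each down a 3rd from the previous.
Carrying on: C#4 → A3.
From A3 the diatonic shape gives A3 D4 E4 D4 C#4.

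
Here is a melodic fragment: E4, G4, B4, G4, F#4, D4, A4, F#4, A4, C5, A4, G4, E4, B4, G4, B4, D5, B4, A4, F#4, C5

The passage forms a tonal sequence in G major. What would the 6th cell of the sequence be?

C5 E5 G5 E5 D5 B4 F#5

Unit = 7 notes; the statements start on E4, F#4, G4, moving up a 2nd each time.
Carrying on: A4 → B4 → C5.
So cell 6 is C5 E5 G5 E5 D5 B4 F#5.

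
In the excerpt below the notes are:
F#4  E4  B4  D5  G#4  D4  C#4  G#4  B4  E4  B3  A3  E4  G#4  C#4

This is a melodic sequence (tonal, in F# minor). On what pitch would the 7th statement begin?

The 5-note cells begin on F#4, D4, B3 — each down a 3rd from the last.
Continuing: G#3 → E3 → C#3 → A2. Statement 7 starts on A2.

A2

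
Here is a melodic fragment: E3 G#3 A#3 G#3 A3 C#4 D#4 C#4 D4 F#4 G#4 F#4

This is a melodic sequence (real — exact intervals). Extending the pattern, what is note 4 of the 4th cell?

The unit is 4 notes. Position-4 pitches of the 3 shown cells: G#3, C#4, F#4.
From F#4, up a 4th gives B4.

B4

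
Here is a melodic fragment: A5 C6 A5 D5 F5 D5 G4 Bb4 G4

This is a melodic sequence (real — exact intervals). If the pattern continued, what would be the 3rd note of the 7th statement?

Eb2

With 3-note cells, note 3 of each statement runs A5, D5, G4.
Extending down a 5th: C4 → F3 → Bb2 → Eb2.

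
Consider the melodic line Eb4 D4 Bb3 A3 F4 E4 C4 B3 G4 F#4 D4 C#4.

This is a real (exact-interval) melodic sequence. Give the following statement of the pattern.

A4 G#4 E4 D#4

Taking 4-note groups, the heads are Eb4, F4, G4: the pattern moves up a 2nd.
So cell 4 is A4 G#4 E4 D#4.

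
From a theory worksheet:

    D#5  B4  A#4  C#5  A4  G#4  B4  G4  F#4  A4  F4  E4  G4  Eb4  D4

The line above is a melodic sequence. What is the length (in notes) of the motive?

Try groups of 3 (5 cells in 15 notes):
D#5 B4 A#4 | C#5 A4 G#4 | B4 G4 F#4 | A4 F4 E4 | G4 Eb4 D4
That's a consistent down a 2nd shift per cell, and no other grouping gives one.

3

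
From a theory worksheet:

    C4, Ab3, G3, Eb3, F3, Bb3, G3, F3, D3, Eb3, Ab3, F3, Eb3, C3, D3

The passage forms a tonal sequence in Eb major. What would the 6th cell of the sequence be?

Eb3 C3 Bb2 G2 Ab2

With a 5-note motive the entries are C4, Bb3, Ab3, each down a 2nd from the previous.
Carrying on: G3 → F3 → Eb3.
Statement 6 starts on Eb3 and keeps the same diatonic contour: Eb3 C3 Bb2 G2 Ab2.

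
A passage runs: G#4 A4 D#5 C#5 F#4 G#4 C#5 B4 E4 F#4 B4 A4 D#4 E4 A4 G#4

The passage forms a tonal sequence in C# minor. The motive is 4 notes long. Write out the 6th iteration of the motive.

The 4-note cells begin on G#4, F#4, E4, D#4 — each down a 2nd from the last.
Carrying on: C#4 → B3.
Statement 6 starts on B3 and keeps the same diatonic contour: B3 C#4 F#4 E4.

B3 C#4 F#4 E4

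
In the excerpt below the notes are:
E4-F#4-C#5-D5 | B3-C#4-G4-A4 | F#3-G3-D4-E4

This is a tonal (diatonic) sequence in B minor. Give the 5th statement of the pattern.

G2 A2 E3 F#3

With a 4-note motive the entries are E4, B3, F#3, each down a 4th from the previous.
Extending down a 4th: C#3 → G2.
Statement 5 starts on G2 and keeps the same diatonic contour: G2 A2 E3 F#3.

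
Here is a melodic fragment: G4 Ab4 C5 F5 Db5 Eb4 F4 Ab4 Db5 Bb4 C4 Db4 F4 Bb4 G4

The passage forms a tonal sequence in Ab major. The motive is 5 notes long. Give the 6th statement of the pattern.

Db3 Eb3 G3 C4 Ab3

Taking 5-note groups, the heads are G4, Eb4, C4: the pattern moves down a 3rd.
Carrying on: Ab3 → F3 → Db3.
From Db3 the diatonic shape gives Db3 Eb3 G3 C4 Ab3.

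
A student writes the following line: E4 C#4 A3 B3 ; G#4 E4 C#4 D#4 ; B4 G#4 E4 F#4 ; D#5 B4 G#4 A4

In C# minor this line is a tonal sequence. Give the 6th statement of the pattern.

The 4-note cells begin on E4, G#4, B4, D#5 — each up a 3rd from the last.
Continuing the starts: F#5 → A5.
Statement 6 starts on A5 and keeps the same diatonic contour: A5 F#5 D#5 E5.

A5 F#5 D#5 E5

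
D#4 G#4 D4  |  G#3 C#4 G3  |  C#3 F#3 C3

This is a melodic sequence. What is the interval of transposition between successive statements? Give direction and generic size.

The 3-note cells begin on D#4, G#3, C#3 — each down a 5th from the last.
D#4 to G#3 is down a 5th.

down a 5th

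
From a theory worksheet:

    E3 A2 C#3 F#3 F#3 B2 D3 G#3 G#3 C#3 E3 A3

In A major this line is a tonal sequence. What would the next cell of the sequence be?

The 4-note cells begin on E3, F#3, G#3 — each up a 2nd from the last.
Statement 4 starts on A3 and keeps the same diatonic contour: A3 D3 F#3 B3.

A3 D3 F#3 B3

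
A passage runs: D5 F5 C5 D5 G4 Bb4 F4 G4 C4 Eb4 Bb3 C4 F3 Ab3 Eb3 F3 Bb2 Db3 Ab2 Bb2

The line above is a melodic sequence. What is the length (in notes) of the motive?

4

Try groups of 4 (5 cells in 20 notes):
D5 F5 C5 D5 | G4 Bb4 F4 G4 | C4 Eb4 Bb3 C4 | F3 Ab3 Eb3 F3 | Bb2 Db3 Ab2 Bb2
That's a consistent down a 5th shift per cell, and no other grouping gives one.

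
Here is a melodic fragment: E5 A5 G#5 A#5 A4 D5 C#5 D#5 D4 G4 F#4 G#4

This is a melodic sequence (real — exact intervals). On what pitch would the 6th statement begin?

With a 4-note motive the entries are E5, A4, D4, each down a 5th from the previous.
Extending the heads down a 5th: G3 → C3 → F2.

F2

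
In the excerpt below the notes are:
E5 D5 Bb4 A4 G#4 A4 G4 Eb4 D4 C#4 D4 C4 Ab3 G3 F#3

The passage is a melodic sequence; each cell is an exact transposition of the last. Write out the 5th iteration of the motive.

Unit = 5 notes; the statements start on E5, A4, D4, moving down a 5th each time.
Carrying on: G3 → C3.
From C3 the exact shape gives C3 Bb2 Gb2 F2 E2.

C3 Bb2 Gb2 F2 E2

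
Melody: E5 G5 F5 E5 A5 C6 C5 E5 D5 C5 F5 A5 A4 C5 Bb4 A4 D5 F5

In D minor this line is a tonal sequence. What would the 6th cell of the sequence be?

Taking 6-note groups, the heads are E5, C5, A4: the pattern moves down a 3rd.
Carrying on: F4 → D4 → Bb3.
So cell 6 is Bb3 D4 C4 Bb3 E4 G4.

Bb3 D4 C4 Bb3 E4 G4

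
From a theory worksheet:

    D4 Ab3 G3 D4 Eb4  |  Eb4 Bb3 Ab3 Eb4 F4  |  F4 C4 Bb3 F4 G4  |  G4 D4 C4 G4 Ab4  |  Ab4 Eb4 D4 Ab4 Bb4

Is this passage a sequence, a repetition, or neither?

Each 5-note cell is the previous one transposed up a 2nd.

sequence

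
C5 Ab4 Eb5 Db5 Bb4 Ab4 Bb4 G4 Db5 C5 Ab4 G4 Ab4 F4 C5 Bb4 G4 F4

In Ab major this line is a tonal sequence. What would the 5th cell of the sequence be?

With a 6-note motive the entries are C5, Bb4, Ab4, each down a 2nd from the previous.
Continuing the starts: G4 → F4.
Statement 5 starts on F4 and keeps the same diatonic contour: F4 Db4 Ab4 G4 Eb4 Db4.

F4 Db4 Ab4 G4 Eb4 Db4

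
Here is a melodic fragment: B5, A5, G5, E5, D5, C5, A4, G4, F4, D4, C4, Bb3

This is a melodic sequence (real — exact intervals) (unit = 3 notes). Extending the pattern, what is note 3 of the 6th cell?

With 3-note cells, note 3 of each statement runs G5, C5, F4, Bb3.
Each moves down a 5th. Continuing: Eb3 → Ab2.

Ab2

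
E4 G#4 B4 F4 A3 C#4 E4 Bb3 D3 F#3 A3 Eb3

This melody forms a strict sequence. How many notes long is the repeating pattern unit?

Try groups of 4 (3 cells in 12 notes):
E4 G#4 B4 F4 | A3 C#4 E4 Bb3 | D3 F#3 A3 Eb3
Each cell is the previous one down a 5th — so the unit is 4 notes.

4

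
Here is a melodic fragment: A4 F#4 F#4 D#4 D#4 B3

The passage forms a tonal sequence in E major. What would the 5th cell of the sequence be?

G#3 E3

With a 2-note motive the entries are A4, F#4, D#4, each down a 3rd from the previous.
Continuing the starts: B3 → G#3.
Statement 5 starts on G#3 and keeps the same diatonic contour: G#3 E3.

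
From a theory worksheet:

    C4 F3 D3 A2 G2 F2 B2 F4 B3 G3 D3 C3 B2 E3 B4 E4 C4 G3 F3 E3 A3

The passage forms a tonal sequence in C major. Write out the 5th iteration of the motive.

Taking 7-note groups, the heads are C4, F4, B4: the pattern moves up a 4th.
Continuing the starts: E5 → A5.
From A5 the diatonic shape gives A5 D5 B4 F4 E4 D4 G4.

A5 D5 B4 F4 E4 D4 G4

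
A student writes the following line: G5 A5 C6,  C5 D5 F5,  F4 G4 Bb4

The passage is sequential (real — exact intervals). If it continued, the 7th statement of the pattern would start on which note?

The 3-note cells begin on G5, C5, F4 — each down a 5th from the last.
Continuing: Bb3 → Eb3 → Ab2 → Db2. Statement 7 starts on Db2.

Db2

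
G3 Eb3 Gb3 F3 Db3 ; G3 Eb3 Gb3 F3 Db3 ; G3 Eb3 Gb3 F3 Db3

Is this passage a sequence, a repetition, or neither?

repetition

Each 5-note cell is identical (G3 Eb3 Gb3 F3 Db3), restated at the same pitch.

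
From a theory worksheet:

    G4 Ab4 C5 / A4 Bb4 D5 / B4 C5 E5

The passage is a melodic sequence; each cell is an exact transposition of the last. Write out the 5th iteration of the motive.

D#5 E5 G#5

The 3-note cells begin on G4, A4, B4 — each up a 2nd from the last.
Extending up a 2nd: C#5 → D#5.
From D#5 the exact shape gives D#5 E5 G#5.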